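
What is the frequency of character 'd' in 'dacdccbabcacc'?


Scanning 'dacdccbabcacc' for 'd':
  Position 0: 'd' -> MATCH (count: 1)
  Position 3: 'd' -> MATCH (count: 2)
Total occurrences of 'd': 2

2


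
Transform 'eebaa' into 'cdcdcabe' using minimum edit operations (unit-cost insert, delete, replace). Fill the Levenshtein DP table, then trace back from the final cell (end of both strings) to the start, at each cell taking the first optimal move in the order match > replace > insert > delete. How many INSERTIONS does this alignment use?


Edit distance = 7. Backtracking from cell (5, 8) with preference match > replace > insert > delete,
then listing the resulting alignment 'eebaa' -> 'cdcdcabe' left to right:
  Step 1: insert 'c' [insertion #1]
  Step 2: insert 'd' [insertion #2]
  Step 3: replace e->c
  Step 4: replace e->d
  Step 5: replace b->c
  Step 6: keep 'a'
  Step 7: insert 'b' [insertion #3]
  Step 8: replace a->e
Total insertions: 3

3


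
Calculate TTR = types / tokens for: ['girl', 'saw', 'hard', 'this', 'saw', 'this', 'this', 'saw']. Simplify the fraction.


Tokens: 8
Unique types: ('girl', 'hard', 'saw', 'this') = 4
TTR = 4/8
Simplify: divide both by 4 -> 1/2
TTR = 1/2

1/2


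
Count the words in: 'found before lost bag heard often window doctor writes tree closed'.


Counting words by splitting on spaces:
  Word 1: 'found'
  Word 2: 'before'
  Word 3: 'lost'
  Word 4: 'bag'
  Word 5: 'heard'
  Word 6: 'often'
  Word 7: 'window'
  Word 8: 'doctor'
  Word 9: 'writes'
  Word 10: 'tree'
  Word 11: 'closed'
Total words: 11

11


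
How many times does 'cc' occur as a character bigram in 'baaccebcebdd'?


Scanning 'baaccebcebdd' for bigram 'cc':
  Position 0: 'ba' -> no
  Position 1: 'aa' -> no
  Position 2: 'ac' -> no
  Position 3: 'cc' -> MATCH
  Position 4: 'ce' -> no
  Position 5: 'eb' -> no
  Position 6: 'bc' -> no
  Position 7: 'ce' -> no
  Position 8: 'eb' -> no
  Position 9: 'bd' -> no
  Position 10: 'dd' -> no
Total matches: 1

1


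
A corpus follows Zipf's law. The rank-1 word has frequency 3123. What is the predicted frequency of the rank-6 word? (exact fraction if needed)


Zipf's law: freq(rank) = f1 / rank
f1 = 3123, rank = 6
freq = 3123 / 6
GCD(3123, 6) = 3
Simplified: 1041/2

1041/2


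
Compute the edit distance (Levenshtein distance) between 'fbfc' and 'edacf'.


Building DP table for s1='fbfc' (len 4) and s2='edacf' (len 5):
       e  d  a  c  f
    0  1  2  3  4  5
  f 1  1  2  3  4  4
  b 2  2  2  3  4  5
  f 3  3  3  3  4  4
  c 4  4  4  4  3  4
Edit distance = dp[4][5] = 4

4


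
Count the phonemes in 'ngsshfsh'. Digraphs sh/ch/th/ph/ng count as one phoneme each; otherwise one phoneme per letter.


Parsing 'ngsshfsh' greedily, digraphs first:
  'ng' -> digraph (1 consonant phoneme) (phonemes so far: 1)
  's' -> consonant phoneme (phonemes so far: 2)
  'sh' -> digraph (1 consonant phoneme) (phonemes so far: 3)
  'f' -> consonant phoneme (phonemes so far: 4)
  'sh' -> digraph (1 consonant phoneme) (phonemes so far: 5)
Total phonemes: 5

5


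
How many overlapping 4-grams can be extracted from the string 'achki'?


String 'achki' has length L = 5.
Number of overlapping n-grams = L - n + 1
Substituting: 5 - 4 + 1 = 2

2


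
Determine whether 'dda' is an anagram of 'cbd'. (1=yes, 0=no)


Sort characters of 'dda': 'add'
Sort characters of 'cbd': 'bcd'
Sorted forms differ -> they are NOT anagrams
Result: 0

0


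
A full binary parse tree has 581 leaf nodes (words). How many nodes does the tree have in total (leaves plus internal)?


Leaf nodes (terminals): 581
Internal nodes = n - 1 = 581 - 1 = 580
Total = leaves + internal = 581 + 580 = 1161

1161


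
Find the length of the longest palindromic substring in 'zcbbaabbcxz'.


Scanning 'zcbbaabbcxz' for palindromic substrings.
Substring at positions 1-8: 'cbbaabbc'.
Check: reverse('cbbaabbc') = 'cbbaabbc' -> palindrome confirmed.
Neighbouring characters ('z' / 'x') break symmetry, so it cannot extend further.
No longer palindromic substring exists; longest length = 8

8


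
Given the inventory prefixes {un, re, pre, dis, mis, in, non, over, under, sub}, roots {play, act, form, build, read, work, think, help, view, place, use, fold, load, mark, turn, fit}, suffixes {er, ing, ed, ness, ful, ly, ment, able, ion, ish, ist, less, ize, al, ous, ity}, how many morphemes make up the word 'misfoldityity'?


Segmenting 'misfoldityity' against the inventory:
  'mis' -> prefix (morpheme 1)
  'fold' -> root (morpheme 2)
  'ity' -> suffix (morpheme 3)
  'ity' -> suffix (morpheme 4)
Total morphemes: 4

4


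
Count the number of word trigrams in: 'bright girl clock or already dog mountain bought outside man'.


Word trigrams from [10] words:
  Trigram 1: (bright girl clock)
  Trigram 2: (girl clock or)
  Trigram 3: (clock or already)
  Trigram 4: (or already dog)
  Trigram 5: (already dog mountain)
  Trigram 6: (dog mountain bought)
  Trigram 7: (mountain bought outside)
  Trigram 8: (bought outside man)
Total word trigrams: 10 - 2 = 8

8


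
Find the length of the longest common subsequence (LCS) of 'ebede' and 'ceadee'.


DP table for LCS of 'ebede' and 'ceadee':
       c  e  a  d  e  e
    0  0  0  0  0  0  0
  e 0  0  1  1  1  1  1
  b 0  0  1  1  1  1  1
  e 0  0  1  1  1  2  2
  d 0  0  1  1  2  2  2
  e 0  0  1  1  2  3  3
LCS: 'eee'
LCS length = 3

3


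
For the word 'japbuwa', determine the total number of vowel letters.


Scanning each character of 'japbuwa':
  Position 1: 'j' -> consonant (running count: 0)
  Position 2: 'a' -> vowel (running count: 1)
  Position 3: 'p' -> consonant (running count: 1)
  Position 4: 'b' -> consonant (running count: 1)
  Position 5: 'u' -> vowel (running count: 2)
  Position 6: 'w' -> consonant (running count: 2)
  Position 7: 'a' -> vowel (running count: 3)
Total vowels: 3

3


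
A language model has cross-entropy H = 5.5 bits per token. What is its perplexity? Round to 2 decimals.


Perplexity formula: PP = 2^H
H = 5.5
PP = 2^5.5
Decompose: 2^5.5 = 2^5 * 2^0.5 = 2^5 * sqrt(2)
2^5 = 32, sqrt(2) ~ 1.4142136
PP ~ 32 * 1.4142136 = 45.2548352
Rounded to 2 decimals: 45.25

45.25


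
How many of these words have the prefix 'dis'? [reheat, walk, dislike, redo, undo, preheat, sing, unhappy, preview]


Checking each word for prefix 'dis':
  'reheat' -> no (count: 0)
  'walk' -> no (count: 0)
  'dislike' -> YES, starts with 'dis' (count: 1)
  'redo' -> no (count: 1)
  'undo' -> no (count: 1)
  'preheat' -> no (count: 1)
  'sing' -> no (count: 1)
  'unhappy' -> no (count: 1)
  'preview' -> no (count: 1)
Total with prefix 'dis': 1

1


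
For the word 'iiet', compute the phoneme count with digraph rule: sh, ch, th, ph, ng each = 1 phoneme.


Parsing 'iiet' greedily, digraphs first:
  'i' -> vowel phoneme (phonemes so far: 1)
  'i' -> vowel phoneme (phonemes so far: 2)
  'e' -> vowel phoneme (phonemes so far: 3)
  't' -> consonant phoneme (phonemes so far: 4)
Total phonemes: 4

4


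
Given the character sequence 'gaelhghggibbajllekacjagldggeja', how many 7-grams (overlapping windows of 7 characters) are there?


String 'gaelhghggibbajllekacjagldggeja' has length L = 30.
Number of overlapping n-grams = L - n + 1
Substituting: 30 - 7 + 1 = 24

24


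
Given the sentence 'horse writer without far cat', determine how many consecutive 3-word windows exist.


Word trigrams from [5] words:
  Trigram 1: (horse writer without)
  Trigram 2: (writer without far)
  Trigram 3: (without far cat)
Total word trigrams: 5 - 2 = 3

3


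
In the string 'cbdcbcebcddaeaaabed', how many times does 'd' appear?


Scanning 'cbdcbcebcddaeaaabed' for 'd':
  Position 2: 'd' -> MATCH (count: 1)
  Position 9: 'd' -> MATCH (count: 2)
  Position 10: 'd' -> MATCH (count: 3)
  Position 18: 'd' -> MATCH (count: 4)
Total occurrences of 'd': 4

4


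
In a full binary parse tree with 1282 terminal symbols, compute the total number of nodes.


Leaf nodes (terminals): 1282
Internal nodes = n - 1 = 1282 - 1 = 1281
Total = leaves + internal = 1282 + 1281 = 2563

2563


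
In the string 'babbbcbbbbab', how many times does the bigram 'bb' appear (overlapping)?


Scanning 'babbbcbbbbab' for bigram 'bb':
  Position 0: 'ba' -> no
  Position 1: 'ab' -> no
  Position 2: 'bb' -> MATCH
  Position 3: 'bb' -> MATCH
  Position 4: 'bc' -> no
  Position 5: 'cb' -> no
  Position 6: 'bb' -> MATCH
  Position 7: 'bb' -> MATCH
  Position 8: 'bb' -> MATCH
  Position 9: 'ba' -> no
  Position 10: 'ab' -> no
Total matches: 5

5


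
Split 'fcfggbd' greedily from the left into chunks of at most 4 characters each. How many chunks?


'fcfggbd' has 7 characters.
Chunking with max size 4:
  Chunk 1: 'fcfg' (positions 0-3)
  Chunk 2: 'gbd' (positions 4-6)
Total chunks: ceil(7 / 4) = 2

2


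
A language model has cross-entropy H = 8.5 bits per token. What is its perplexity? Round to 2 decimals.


Perplexity formula: PP = 2^H
H = 8.5
PP = 2^8.5
Decompose: 2^8.5 = 2^8 * 2^0.5 = 2^8 * sqrt(2)
2^8 = 256, sqrt(2) ~ 1.4142136
PP ~ 256 * 1.4142136 = 362.0386816
Rounded to 2 decimals: 362.04

362.04


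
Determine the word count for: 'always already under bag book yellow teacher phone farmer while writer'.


Counting words by splitting on spaces:
  Word 1: 'always'
  Word 2: 'already'
  Word 3: 'under'
  Word 4: 'bag'
  Word 5: 'book'
  Word 6: 'yellow'
  Word 7: 'teacher'
  Word 8: 'phone'
  Word 9: 'farmer'
  Word 10: 'while'
  Word 11: 'writer'
Total words: 11

11


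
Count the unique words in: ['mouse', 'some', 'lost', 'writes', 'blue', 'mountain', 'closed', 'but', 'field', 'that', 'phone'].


Listing all tokens and tracking unique types:
  Token 1: 'mouse' -> NEW (unique so far: 1)
  Token 2: 'some' -> NEW (unique so far: 2)
  Token 3: 'lost' -> NEW (unique so far: 3)
  Token 4: 'writes' -> NEW (unique so far: 4)
  Token 5: 'blue' -> NEW (unique so far: 5)
  Token 6: 'mountain' -> NEW (unique so far: 6)
  Token 7: 'closed' -> NEW (unique so far: 7)
  Token 8: 'but' -> NEW (unique so far: 8)
  Token 9: 'field' -> NEW (unique so far: 9)
  Token 10: 'that' -> NEW (unique so far: 10)
  Token 11: 'phone' -> NEW (unique so far: 11)
Unique types: ('blue', 'but', 'closed', 'field', 'lost', 'mountain', 'mouse', 'phone', 'some', 'that', 'writes')
Vocabulary size: 11

11


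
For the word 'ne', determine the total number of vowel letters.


Scanning each character of 'ne':
  Position 1: 'n' -> consonant (running count: 0)
  Position 2: 'e' -> vowel (running count: 1)
Total vowels: 1

1


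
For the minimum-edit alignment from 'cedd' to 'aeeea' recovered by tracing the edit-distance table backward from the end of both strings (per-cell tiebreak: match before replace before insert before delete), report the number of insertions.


Edit distance = 4. Backtracking from cell (4, 5) with preference match > replace > insert > delete,
then listing the resulting alignment 'cedd' -> 'aeeea' left to right:
  Step 1: insert 'a' [insertion #1]
  Step 2: replace c->e
  Step 3: keep 'e'
  Step 4: replace d->e
  Step 5: replace d->a
Total insertions: 1

1


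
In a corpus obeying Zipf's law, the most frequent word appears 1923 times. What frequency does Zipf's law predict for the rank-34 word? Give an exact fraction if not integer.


Zipf's law: freq(rank) = f1 / rank
f1 = 1923, rank = 34
freq = 1923 / 34
GCD(1923, 34) = 1
Simplified: 1923/34

1923/34


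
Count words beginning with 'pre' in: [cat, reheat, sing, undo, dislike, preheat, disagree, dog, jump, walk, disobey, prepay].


Checking each word for prefix 'pre':
  'cat' -> no (count: 0)
  'reheat' -> no (count: 0)
  'sing' -> no (count: 0)
  'undo' -> no (count: 0)
  'dislike' -> no (count: 0)
  'preheat' -> YES, starts with 'pre' (count: 1)
  'disagree' -> no (count: 1)
  'dog' -> no (count: 1)
  'jump' -> no (count: 1)
  'walk' -> no (count: 1)
  'disobey' -> no (count: 1)
  'prepay' -> YES, starts with 'pre' (count: 2)
Total with prefix 'pre': 2

2


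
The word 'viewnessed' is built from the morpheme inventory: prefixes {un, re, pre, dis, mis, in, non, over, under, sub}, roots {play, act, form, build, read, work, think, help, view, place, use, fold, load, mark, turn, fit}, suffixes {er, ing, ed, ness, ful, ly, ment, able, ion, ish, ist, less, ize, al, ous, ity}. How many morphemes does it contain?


Segmenting 'viewnessed' against the inventory:
  'view' -> root (morpheme 1)
  'ness' -> suffix (morpheme 2)
  'ed' -> suffix (morpheme 3)
Total morphemes: 3

3


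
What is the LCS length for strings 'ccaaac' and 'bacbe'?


DP table for LCS of 'ccaaac' and 'bacbe':
       b  a  c  b  e
    0  0  0  0  0  0
  c 0  0  0  1  1  1
  c 0  0  0  1  1  1
  a 0  0  1  1  1  1
  a 0  0  1  1  1  1
  a 0  0  1  1  1  1
  c 0  0  1  2  2  2
LCS: 'ac'
LCS length = 2

2


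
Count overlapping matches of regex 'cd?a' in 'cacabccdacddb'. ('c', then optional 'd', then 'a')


Pattern: cd?a means 'c', then optional 'd', then 'a'.
Scanning 'cacabccdacddb' position-by-position:
  Pos 0: window 'cac' -> MATCH
  Pos 1: window 'aca' -> no
  Pos 2: window 'cab' -> MATCH
  Pos 3: window 'abc' -> no
  Pos 4: window 'bcc' -> no
  Pos 5: window 'ccd' -> no
  Pos 6: window 'cda' -> MATCH
  Pos 7: window 'dac' -> no
  Pos 8: window 'acd' -> no
  Pos 9: window 'cdd' -> no
  Pos 10: window 'ddb' -> no
  Pos 11: window 'db' -> no
  Pos 12: window 'b' -> no
Total matches: 3

3


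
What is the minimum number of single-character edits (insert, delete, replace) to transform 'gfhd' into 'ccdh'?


Building DP table for s1='gfhd' (len 4) and s2='ccdh' (len 4):
       c  c  d  h
    0  1  2  3  4
  g 1  1  2  3  4
  f 2  2  2  3  4
  h 3  3  3  3  3
  d 4  4  4  3  4
Edit distance = dp[4][4] = 4

4


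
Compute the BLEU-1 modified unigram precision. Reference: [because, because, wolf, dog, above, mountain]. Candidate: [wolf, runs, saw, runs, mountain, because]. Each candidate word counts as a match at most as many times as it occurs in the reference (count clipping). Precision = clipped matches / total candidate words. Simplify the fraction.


Reference word counts: {'above': 1, 'because': 2, 'dog': 1, 'mountain': 1, 'wolf': 1}
Checking each candidate word (with clipping):
  'wolf' -> in reference (ref count 1, used 1/1) -> match (matches: 1)
  'runs' -> not in reference -> no match (matches: 1)
  'saw' -> not in reference -> no match (matches: 1)
  'runs' -> not in reference -> no match (matches: 1)
  'mountain' -> in reference (ref count 1, used 1/1) -> match (matches: 2)
  'because' -> in reference (ref count 2, used 1/2) -> match (matches: 3)
Clipped matches: 3, Candidate length: 6
Precision = 3/6 = 1/2

1/2


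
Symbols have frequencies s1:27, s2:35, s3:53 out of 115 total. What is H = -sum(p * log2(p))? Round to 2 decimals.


Computing entropy H = -sum(p_i * log2(p_i)):
  s1: p = 27/115 = 0.2348, -p*log2(p) = 0.4908
  s2: p = 35/115 = 0.3043, -p*log2(p) = 0.5223
  s3: p = 53/115 = 0.4609, -p*log2(p) = 0.5151
H = sum of terms = 1.5282
Rounded to 2 decimals: 1.53

1.53


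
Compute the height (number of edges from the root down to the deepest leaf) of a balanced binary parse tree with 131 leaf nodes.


In a balanced binary tree with n leaves the deepest leaf is ceil(log2(n)) edges below the root.
log2(131) = 7.0334
ceil(7.0334) = 8
height (edges) = 8

8


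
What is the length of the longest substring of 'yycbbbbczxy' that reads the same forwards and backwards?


Scanning 'yycbbbbczxy' for palindromic substrings.
Substring at positions 2-7: 'cbbbbc'.
Check: reverse('cbbbbc') = 'cbbbbc' -> palindrome confirmed.
Neighbouring characters ('y' / 'z') break symmetry, so it cannot extend further.
No longer palindromic substring exists; longest length = 6

6


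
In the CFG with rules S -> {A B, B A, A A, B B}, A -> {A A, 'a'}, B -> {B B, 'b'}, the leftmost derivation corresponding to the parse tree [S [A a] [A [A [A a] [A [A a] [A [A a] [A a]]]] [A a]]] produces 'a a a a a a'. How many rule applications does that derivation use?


Every bracketed nonterminal node [X ...] in the tree is produced by exactly one rule application.
Reading the tree off as a leftmost derivation:
  Step 1: S  =>  A A   (applied S -> A A)
  Step 2: A A  =>  a A   (applied A -> a)
  Step 3: a A  =>  a A A   (applied A -> A A)
  Step 4: a A A  =>  a A A A   (applied A -> A A)
  Step 5: a A A A  =>  a a A A   (applied A -> a)
  Step 6: a a A A  =>  a a A A A   (applied A -> A A)
  Step 7: a a A A A  =>  a a a A A   (applied A -> a)
  Step 8: a a a A A  =>  a a a A A A   (applied A -> A A)
  Step 9: a a a A A A  =>  a a a a A A   (applied A -> a)
  Step 10: a a a a A A  =>  a a a a a A   (applied A -> a)
  Step 11: a a a a a A  =>  a a a a a a   (applied A -> a)
Final yield: a a a a a a
Total rewrite steps: 11

11


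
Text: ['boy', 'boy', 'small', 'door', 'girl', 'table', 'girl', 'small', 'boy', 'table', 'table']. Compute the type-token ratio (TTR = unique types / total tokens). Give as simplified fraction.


Tokens: 11
Unique types: ('boy', 'door', 'girl', 'small', 'table') = 5
TTR = 5/11
Already in lowest terms.

5/11


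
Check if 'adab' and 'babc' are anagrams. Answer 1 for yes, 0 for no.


Sort characters of 'adab': 'aabd'
Sort characters of 'babc': 'abbc'
Sorted forms differ -> they are NOT anagrams
Result: 0

0


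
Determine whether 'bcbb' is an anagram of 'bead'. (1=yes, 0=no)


Sort characters of 'bcbb': 'bbbc'
Sort characters of 'bead': 'abde'
Sorted forms differ -> they are NOT anagrams
Result: 0

0


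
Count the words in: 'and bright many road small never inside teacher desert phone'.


Counting words by splitting on spaces:
  Word 1: 'and'
  Word 2: 'bright'
  Word 3: 'many'
  Word 4: 'road'
  Word 5: 'small'
  Word 6: 'never'
  Word 7: 'inside'
  Word 8: 'teacher'
  Word 9: 'desert'
  Word 10: 'phone'
Total words: 10

10


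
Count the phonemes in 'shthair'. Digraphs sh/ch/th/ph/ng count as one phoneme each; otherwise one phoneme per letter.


Parsing 'shthair' greedily, digraphs first:
  'sh' -> digraph (1 consonant phoneme) (phonemes so far: 1)
  'th' -> digraph (1 consonant phoneme) (phonemes so far: 2)
  'a' -> vowel phoneme (phonemes so far: 3)
  'i' -> vowel phoneme (phonemes so far: 4)
  'r' -> consonant phoneme (phonemes so far: 5)
Total phonemes: 5

5


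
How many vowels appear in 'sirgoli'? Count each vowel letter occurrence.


Scanning each character of 'sirgoli':
  Position 1: 's' -> consonant (running count: 0)
  Position 2: 'i' -> vowel (running count: 1)
  Position 3: 'r' -> consonant (running count: 1)
  Position 4: 'g' -> consonant (running count: 1)
  Position 5: 'o' -> vowel (running count: 2)
  Position 6: 'l' -> consonant (running count: 2)
  Position 7: 'i' -> vowel (running count: 3)
Total vowels: 3

3


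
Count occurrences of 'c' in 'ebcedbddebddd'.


Scanning 'ebcedbddebddd' for 'c':
  Position 2: 'c' -> MATCH (count: 1)
Total occurrences of 'c': 1

1


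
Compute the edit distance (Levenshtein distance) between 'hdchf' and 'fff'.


Building DP table for s1='hdchf' (len 5) and s2='fff' (len 3):
       f  f  f
    0  1  2  3
  h 1  1  2  3
  d 2  2  2  3
  c 3  3  3  3
  h 4  4  4  4
  f 5  4  4  4
Edit distance = dp[5][3] = 4

4


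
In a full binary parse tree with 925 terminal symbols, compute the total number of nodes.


Leaf nodes (terminals): 925
Internal nodes = n - 1 = 925 - 1 = 924
Total = leaves + internal = 925 + 924 = 1849

1849


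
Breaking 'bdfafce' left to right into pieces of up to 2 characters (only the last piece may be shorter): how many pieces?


'bdfafce' has 7 characters.
Chunking with max size 2:
  Chunk 1: 'bd' (positions 0-1)
  Chunk 2: 'fa' (positions 2-3)
  Chunk 3: 'fc' (positions 4-5)
  Chunk 4: 'e' (positions 6-6)
Total chunks: ceil(7 / 2) = 4

4


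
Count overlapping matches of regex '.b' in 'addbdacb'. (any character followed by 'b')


Pattern: .b means any character followed by 'b'.
Scanning 'addbdacb' position-by-position:
  Pos 0: window 'ad' -> no
  Pos 1: window 'dd' -> no
  Pos 2: window 'db' -> MATCH
  Pos 3: window 'bd' -> no
  Pos 4: window 'da' -> no
  Pos 5: window 'ac' -> no
  Pos 6: window 'cb' -> MATCH
  Pos 7: window 'b' -> no
Total matches: 2

2


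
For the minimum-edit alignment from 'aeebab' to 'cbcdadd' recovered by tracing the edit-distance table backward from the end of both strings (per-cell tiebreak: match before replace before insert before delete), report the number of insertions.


Edit distance = 6. Backtracking from cell (6, 7) with preference match > replace > insert > delete,
then listing the resulting alignment 'aeebab' -> 'cbcdadd' left to right:
  Step 1: replace a->c
  Step 2: replace e->b
  Step 3: replace e->c
  Step 4: replace b->d
  Step 5: keep 'a'
  Step 6: insert 'd' [insertion #1]
  Step 7: replace b->d
Total insertions: 1

1


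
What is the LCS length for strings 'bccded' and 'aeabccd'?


DP table for LCS of 'bccded' and 'aeabccd':
       a  e  a  b  c  c  d
    0  0  0  0  0  0  0  0
  b 0  0  0  0  1  1  1  1
  c 0  0  0  0  1  2  2  2
  c 0  0  0  0  1  2  3  3
  d 0  0  0  0  1  2  3  4
  e 0  0  1  1  1  2  3  4
  d 0  0  1  1  1  2  3  4
LCS: 'bccd'
LCS length = 4

4


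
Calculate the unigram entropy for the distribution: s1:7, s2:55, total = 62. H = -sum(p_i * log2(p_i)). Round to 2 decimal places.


Computing entropy H = -sum(p_i * log2(p_i)):
  s1: p = 7/62 = 0.1129, -p*log2(p) = 0.3553
  s2: p = 55/62 = 0.8871, -p*log2(p) = 0.1533
H = sum of terms = 0.5086
Rounded to 2 decimals: 0.51

0.51


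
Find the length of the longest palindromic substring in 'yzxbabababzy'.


Scanning 'yzxbabababzy' for palindromic substrings.
Substring at positions 3-9: 'bababab'.
Check: reverse('bababab') = 'bababab' -> palindrome confirmed.
Neighbouring characters ('x' / 'z') break symmetry, so it cannot extend further.
No longer palindromic substring exists; longest length = 7

7


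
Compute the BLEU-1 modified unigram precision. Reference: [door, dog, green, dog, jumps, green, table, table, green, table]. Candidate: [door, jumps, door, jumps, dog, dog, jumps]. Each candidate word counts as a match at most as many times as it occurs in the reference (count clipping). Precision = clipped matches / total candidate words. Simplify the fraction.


Reference word counts: {'dog': 2, 'door': 1, 'green': 3, 'jumps': 1, 'table': 3}
Checking each candidate word (with clipping):
  'door' -> in reference (ref count 1, used 1/1) -> match (matches: 1)
  'jumps' -> in reference (ref count 1, used 1/1) -> match (matches: 2)
  'door' -> ref count 1 already used up (1/1) -> clipped, no match (matches: 2)
  'jumps' -> ref count 1 already used up (1/1) -> clipped, no match (matches: 2)
  'dog' -> in reference (ref count 2, used 1/2) -> match (matches: 3)
  'dog' -> in reference (ref count 2, used 2/2) -> match (matches: 4)
  'jumps' -> ref count 1 already used up (1/1) -> clipped, no match (matches: 4)
Clipped matches: 4, Candidate length: 7
Precision = 4/7

4/7


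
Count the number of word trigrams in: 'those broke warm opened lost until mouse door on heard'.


Word trigrams from [10] words:
  Trigram 1: (those broke warm)
  Trigram 2: (broke warm opened)
  Trigram 3: (warm opened lost)
  Trigram 4: (opened lost until)
  Trigram 5: (lost until mouse)
  Trigram 6: (until mouse door)
  Trigram 7: (mouse door on)
  Trigram 8: (door on heard)
Total word trigrams: 10 - 2 = 8

8


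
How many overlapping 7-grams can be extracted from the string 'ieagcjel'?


String 'ieagcjel' has length L = 8.
Number of overlapping n-grams = L - n + 1
Substituting: 8 - 7 + 1 = 2

2


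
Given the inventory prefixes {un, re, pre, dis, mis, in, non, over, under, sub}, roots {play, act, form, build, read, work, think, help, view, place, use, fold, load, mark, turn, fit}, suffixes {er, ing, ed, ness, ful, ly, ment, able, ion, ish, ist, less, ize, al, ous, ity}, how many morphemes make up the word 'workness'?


Segmenting 'workness' against the inventory:
  'work' -> root (morpheme 1)
  'ness' -> suffix (morpheme 2)
Total morphemes: 2

2


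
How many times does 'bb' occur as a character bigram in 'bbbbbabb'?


Scanning 'bbbbbabb' for bigram 'bb':
  Position 0: 'bb' -> MATCH
  Position 1: 'bb' -> MATCH
  Position 2: 'bb' -> MATCH
  Position 3: 'bb' -> MATCH
  Position 4: 'ba' -> no
  Position 5: 'ab' -> no
  Position 6: 'bb' -> MATCH
Total matches: 5

5


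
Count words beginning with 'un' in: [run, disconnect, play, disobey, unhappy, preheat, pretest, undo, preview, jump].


Checking each word for prefix 'un':
  'run' -> no (count: 0)
  'disconnect' -> no (count: 0)
  'play' -> no (count: 0)
  'disobey' -> no (count: 0)
  'unhappy' -> YES, starts with 'un' (count: 1)
  'preheat' -> no (count: 1)
  'pretest' -> no (count: 1)
  'undo' -> YES, starts with 'un' (count: 2)
  'preview' -> no (count: 2)
  'jump' -> no (count: 2)
Total with prefix 'un': 2

2


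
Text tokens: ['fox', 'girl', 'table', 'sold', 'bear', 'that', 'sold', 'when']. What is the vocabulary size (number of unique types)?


Listing all tokens and tracking unique types:
  Token 1: 'fox' -> NEW (unique so far: 1)
  Token 2: 'girl' -> NEW (unique so far: 2)
  Token 3: 'table' -> NEW (unique so far: 3)
  Token 4: 'sold' -> NEW (unique so far: 4)
  Token 5: 'bear' -> NEW (unique so far: 5)
  Token 6: 'that' -> NEW (unique so far: 6)
  Token 7: 'sold' -> duplicate (unique so far: 6)
  Token 8: 'when' -> NEW (unique so far: 7)
Unique types: ('bear', 'fox', 'girl', 'sold', 'table', 'that', 'when')
Vocabulary size: 7

7


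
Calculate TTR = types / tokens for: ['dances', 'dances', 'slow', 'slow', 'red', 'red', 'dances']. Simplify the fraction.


Tokens: 7
Unique types: ('dances', 'red', 'slow') = 3
TTR = 3/7
Already in lowest terms.

3/7


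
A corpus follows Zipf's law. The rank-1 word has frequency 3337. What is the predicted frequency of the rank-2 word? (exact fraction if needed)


Zipf's law: freq(rank) = f1 / rank
f1 = 3337, rank = 2
freq = 3337 / 2
GCD(3337, 2) = 1
Simplified: 3337/2

3337/2


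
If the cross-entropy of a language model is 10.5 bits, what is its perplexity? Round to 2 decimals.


Perplexity formula: PP = 2^H
H = 10.5
PP = 2^10.5
Decompose: 2^10.5 = 2^10 * 2^0.5 = 2^10 * sqrt(2)
2^10 = 1024, sqrt(2) ~ 1.4142136
PP ~ 1024 * 1.4142136 = 1448.1547264
Rounded to 2 decimals: 1448.15

1448.15


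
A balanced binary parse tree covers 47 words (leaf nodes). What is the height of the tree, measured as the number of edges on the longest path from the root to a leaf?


In a balanced binary tree with n leaves the deepest leaf is ceil(log2(n)) edges below the root.
log2(47) = 5.5546
ceil(5.5546) = 6
height (edges) = 6

6


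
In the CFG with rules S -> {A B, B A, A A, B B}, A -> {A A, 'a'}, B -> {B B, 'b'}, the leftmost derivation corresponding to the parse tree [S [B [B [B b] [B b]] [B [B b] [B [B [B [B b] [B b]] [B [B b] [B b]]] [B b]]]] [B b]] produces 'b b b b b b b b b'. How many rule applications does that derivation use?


Every bracketed nonterminal node [X ...] in the tree is produced by exactly one rule application.
Reading the tree off as a leftmost derivation:
  Step 1: S  =>  B B   (applied S -> B B)
  Step 2: B B  =>  B B B   (applied B -> B B)
  Step 3: B B B  =>  B B B B   (applied B -> B B)
  Step 4: B B B B  =>  b B B B   (applied B -> b)
  Step 5: b B B B  =>  b b B B   (applied B -> b)
  Step 6: b b B B  =>  b b B B B   (applied B -> B B)
  Step 7: b b B B B  =>  b b b B B   (applied B -> b)
  Step 8: b b b B B  =>  b b b B B B   (applied B -> B B)
  Step 9: b b b B B B  =>  b b b B B B B   (applied B -> B B)
  Step 10: b b b B B B B  =>  b b b B B B B B   (applied B -> B B)
  Step 11: b b b B B B B B  =>  b b b b B B B B   (applied B -> b)
  Step 12: b b b b B B B B  =>  b b b b b B B B   (applied B -> b)
  Step 13: b b b b b B B B  =>  b b b b b B B B B   (applied B -> B B)
  Step 14: b b b b b B B B B  =>  b b b b b b B B B   (applied B -> b)
  Step 15: b b b b b b B B B  =>  b b b b b b b B B   (applied B -> b)
  Step 16: b b b b b b b B B  =>  b b b b b b b b B   (applied B -> b)
  Step 17: b b b b b b b b B  =>  b b b b b b b b b   (applied B -> b)
Final yield: b b b b b b b b b
Total rewrite steps: 17

17


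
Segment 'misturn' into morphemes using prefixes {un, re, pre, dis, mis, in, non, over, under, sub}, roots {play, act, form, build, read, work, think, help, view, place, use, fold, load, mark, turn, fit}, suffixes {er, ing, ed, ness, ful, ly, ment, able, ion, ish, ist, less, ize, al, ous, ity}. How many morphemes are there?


Segmenting 'misturn' against the inventory:
  'mis' -> prefix (morpheme 1)
  'turn' -> root (morpheme 2)
Total morphemes: 2

2


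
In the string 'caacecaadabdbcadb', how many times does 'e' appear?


Scanning 'caacecaadabdbcadb' for 'e':
  Position 4: 'e' -> MATCH (count: 1)
Total occurrences of 'e': 1

1


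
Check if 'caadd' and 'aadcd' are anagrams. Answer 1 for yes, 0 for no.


Sort characters of 'caadd': 'aacdd'
Sort characters of 'aadcd': 'aacdd'
Sorted forms match -> they ARE anagrams
Result: 1

1


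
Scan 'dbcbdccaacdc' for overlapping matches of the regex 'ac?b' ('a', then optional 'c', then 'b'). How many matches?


Pattern: ac?b means 'a', then optional 'c', then 'b'.
Scanning 'dbcbdccaacdc' position-by-position:
  Pos 0: window 'dbc' -> no
  Pos 1: window 'bcb' -> no
  Pos 2: window 'cbd' -> no
  Pos 3: window 'bdc' -> no
  Pos 4: window 'dcc' -> no
  Pos 5: window 'cca' -> no
  Pos 6: window 'caa' -> no
  Pos 7: window 'aac' -> no
  Pos 8: window 'acd' -> no
  Pos 9: window 'cdc' -> no
  Pos 10: window 'dc' -> no
  Pos 11: window 'c' -> no
Total matches: 0

0


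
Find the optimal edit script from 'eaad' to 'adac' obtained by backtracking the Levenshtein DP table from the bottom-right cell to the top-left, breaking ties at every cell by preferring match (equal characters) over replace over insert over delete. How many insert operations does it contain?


Edit distance = 3. Backtracking from cell (4, 4) with preference match > replace > insert > delete,
then listing the resulting alignment 'eaad' -> 'adac' left to right:
  Step 1: replace e->a
  Step 2: replace a->d
  Step 3: keep 'a'
  Step 4: replace d->c
Total insertions: 0

0


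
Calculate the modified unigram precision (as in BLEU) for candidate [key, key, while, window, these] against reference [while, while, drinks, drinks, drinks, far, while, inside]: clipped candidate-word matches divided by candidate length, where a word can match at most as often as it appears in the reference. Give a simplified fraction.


Reference word counts: {'drinks': 3, 'far': 1, 'inside': 1, 'while': 3}
Checking each candidate word (with clipping):
  'key' -> not in reference -> no match (matches: 0)
  'key' -> not in reference -> no match (matches: 0)
  'while' -> in reference (ref count 3, used 1/3) -> match (matches: 1)
  'window' -> not in reference -> no match (matches: 1)
  'these' -> not in reference -> no match (matches: 1)
Clipped matches: 1, Candidate length: 5
Precision = 1/5

1/5


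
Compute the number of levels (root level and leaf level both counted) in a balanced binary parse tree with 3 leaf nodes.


In a balanced binary tree with n leaves the deepest leaf is ceil(log2(n)) edges below the root,
so counting node levels inclusive of root and leaves gives ceil(log2(n)) + 1 levels.
log2(3) = 1.5850
ceil(1.5850) = 2
levels = 2 + 1 = 3

3


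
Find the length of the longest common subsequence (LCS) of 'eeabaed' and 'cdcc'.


DP table for LCS of 'eeabaed' and 'cdcc':
       c  d  c  c
    0  0  0  0  0
  e 0  0  0  0  0
  e 0  0  0  0  0
  a 0  0  0  0  0
  b 0  0  0  0  0
  a 0  0  0  0  0
  e 0  0  0  0  0
  d 0  0  1  1  1
LCS: 'd'
LCS length = 1

1


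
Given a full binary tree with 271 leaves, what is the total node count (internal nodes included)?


Leaf nodes (terminals): 271
Internal nodes = n - 1 = 271 - 1 = 270
Total = leaves + internal = 271 + 270 = 541

541


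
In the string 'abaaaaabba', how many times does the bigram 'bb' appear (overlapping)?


Scanning 'abaaaaabba' for bigram 'bb':
  Position 0: 'ab' -> no
  Position 1: 'ba' -> no
  Position 2: 'aa' -> no
  Position 3: 'aa' -> no
  Position 4: 'aa' -> no
  Position 5: 'aa' -> no
  Position 6: 'ab' -> no
  Position 7: 'bb' -> MATCH
  Position 8: 'ba' -> no
Total matches: 1

1


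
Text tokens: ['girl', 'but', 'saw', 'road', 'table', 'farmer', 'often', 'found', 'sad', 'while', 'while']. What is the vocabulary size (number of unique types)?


Listing all tokens and tracking unique types:
  Token 1: 'girl' -> NEW (unique so far: 1)
  Token 2: 'but' -> NEW (unique so far: 2)
  Token 3: 'saw' -> NEW (unique so far: 3)
  Token 4: 'road' -> NEW (unique so far: 4)
  Token 5: 'table' -> NEW (unique so far: 5)
  Token 6: 'farmer' -> NEW (unique so far: 6)
  Token 7: 'often' -> NEW (unique so far: 7)
  Token 8: 'found' -> NEW (unique so far: 8)
  Token 9: 'sad' -> NEW (unique so far: 9)
  Token 10: 'while' -> NEW (unique so far: 10)
  Token 11: 'while' -> duplicate (unique so far: 10)
Unique types: ('but', 'farmer', 'found', 'girl', 'often', 'road', 'sad', 'saw', 'table', 'while')
Vocabulary size: 10

10


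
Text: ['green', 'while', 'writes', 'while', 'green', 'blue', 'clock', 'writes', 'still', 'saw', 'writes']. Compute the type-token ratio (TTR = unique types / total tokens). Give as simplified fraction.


Tokens: 11
Unique types: ('blue', 'clock', 'green', 'saw', 'still', 'while', 'writes') = 7
TTR = 7/11
Already in lowest terms.

7/11


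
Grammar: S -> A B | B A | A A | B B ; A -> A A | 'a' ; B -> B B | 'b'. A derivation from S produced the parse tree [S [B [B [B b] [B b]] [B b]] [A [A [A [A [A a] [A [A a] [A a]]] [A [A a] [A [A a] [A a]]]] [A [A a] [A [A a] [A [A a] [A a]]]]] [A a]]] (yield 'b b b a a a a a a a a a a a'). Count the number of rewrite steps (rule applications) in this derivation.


Every bracketed nonterminal node [X ...] in the tree is produced by exactly one rule application.
Reading the tree off as a leftmost derivation:
  Step 1: S  =>  B A   (applied S -> B A)
  Step 2: B A  =>  B B A   (applied B -> B B)
  Step 3: B B A  =>  B B B A   (applied B -> B B)
  Step 4: B B B A  =>  b B B A   (applied B -> b)
  Step 5: b B B A  =>  b b B A   (applied B -> b)
  Step 6: b b B A  =>  b b b A   (applied B -> b)
  Step 7: b b b A  =>  b b b A A   (applied A -> A A)
  Step 8: b b b A A  =>  b b b A A A   (applied A -> A A)
  Step 9: b b b A A A  =>  b b b A A A A   (applied A -> A A)
  Step 10: b b b A A A A  =>  b b b A A A A A   (applied A -> A A)
  Step 11: b b b A A A A A  =>  b b b a A A A A   (applied A -> a)
  Step 12: b b b a A A A A  =>  b b b a A A A A A   (applied A -> A A)
  Step 13: b b b a A A A A A  =>  b b b a a A A A A   (applied A -> a)
  Step 14: b b b a a A A A A  =>  b b b a a a A A A   (applied A -> a)
  Step 15: b b b a a a A A A  =>  b b b a a a A A A A   (applied A -> A A)
  Step 16: b b b a a a A A A A  =>  b b b a a a a A A A   (applied A -> a)
  Step 17: b b b a a a a A A A  =>  b b b a a a a A A A A   (applied A -> A A)
  Step 18: b b b a a a a A A A A  =>  b b b a a a a a A A A   (applied A -> a)
  Step 19: b b b a a a a a A A A  =>  b b b a a a a a a A A   (applied A -> a)
  Step 20: b b b a a a a a a A A  =>  b b b a a a a a a A A A   (applied A -> A A)
  Step 21: b b b a a a a a a A A A  =>  b b b a a a a a a a A A   (applied A -> a)
  Step 22: b b b a a a a a a a A A  =>  b b b a a a a a a a A A A   (applied A -> A A)
  Step 23: b b b a a a a a a a A A A  =>  b b b a a a a a a a a A A   (applied A -> a)
  Step 24: b b b a a a a a a a a A A  =>  b b b a a a a a a a a A A A   (applied A -> A A)
  Step 25: b b b a a a a a a a a A A A  =>  b b b a a a a a a a a a A A   (applied A -> a)
  Step 26: b b b a a a a a a a a a A A  =>  b b b a a a a a a a a a a A   (applied A -> a)
  Step 27: b b b a a a a a a a a a a A  =>  b b b a a a a a a a a a a a   (applied A -> a)
Final yield: b b b a a a a a a a a a a a
Total rewrite steps: 27

27


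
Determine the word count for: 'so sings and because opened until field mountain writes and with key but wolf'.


Counting words by splitting on spaces:
  Word 1: 'so'
  Word 2: 'sings'
  Word 3: 'and'
  Word 4: 'because'
  Word 5: 'opened'
  Word 6: 'until'
  Word 7: 'field'
  Word 8: 'mountain'
  Word 9: 'writes'
  Word 10: 'and'
  Word 11: 'with'
  Word 12: 'key'
  Word 13: 'but'
  Word 14: 'wolf'
Total words: 14

14


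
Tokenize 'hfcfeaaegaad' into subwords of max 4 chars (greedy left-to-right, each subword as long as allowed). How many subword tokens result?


'hfcfeaaegaad' has 12 characters.
Chunking with max size 4:
  Chunk 1: 'hfcf' (positions 0-3)
  Chunk 2: 'eaae' (positions 4-7)
  Chunk 3: 'gaad' (positions 8-11)
Total chunks: ceil(12 / 4) = 3

3


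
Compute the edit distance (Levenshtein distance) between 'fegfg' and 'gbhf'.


Building DP table for s1='fegfg' (len 5) and s2='gbhf' (len 4):
       g  b  h  f
    0  1  2  3  4
  f 1  1  2  3  3
  e 2  2  2  3  4
  g 3  2  3  3  4
  f 4  3  3  4  3
  g 5  4  4  4  4
Edit distance = dp[5][4] = 4

4


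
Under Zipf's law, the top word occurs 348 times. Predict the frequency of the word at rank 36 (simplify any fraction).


Zipf's law: freq(rank) = f1 / rank
f1 = 348, rank = 36
freq = 348 / 36
GCD(348, 36) = 12
Simplified: 29/3

29/3


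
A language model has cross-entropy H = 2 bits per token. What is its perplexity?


Perplexity formula: PP = 2^H
H = 2
PP = 2^2
Steps: 2^1 = 2, 2^2 = 4
PP = 4

4


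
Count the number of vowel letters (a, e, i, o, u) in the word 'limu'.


Scanning each character of 'limu':
  Position 1: 'l' -> consonant (running count: 0)
  Position 2: 'i' -> vowel (running count: 1)
  Position 3: 'm' -> consonant (running count: 1)
  Position 4: 'u' -> vowel (running count: 2)
Total vowels: 2

2


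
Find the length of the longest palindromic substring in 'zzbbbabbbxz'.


Scanning 'zzbbbabbbxz' for palindromic substrings.
Substring at positions 2-8: 'bbbabbb'.
Check: reverse('bbbabbb') = 'bbbabbb' -> palindrome confirmed.
Neighbouring characters ('z' / 'x') break symmetry, so it cannot extend further.
No longer palindromic substring exists; longest length = 7

7


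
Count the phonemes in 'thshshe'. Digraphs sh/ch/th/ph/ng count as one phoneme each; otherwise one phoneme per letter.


Parsing 'thshshe' greedily, digraphs first:
  'th' -> digraph (1 consonant phoneme) (phonemes so far: 1)
  'sh' -> digraph (1 consonant phoneme) (phonemes so far: 2)
  'sh' -> digraph (1 consonant phoneme) (phonemes so far: 3)
  'e' -> vowel phoneme (phonemes so far: 4)
Total phonemes: 4

4


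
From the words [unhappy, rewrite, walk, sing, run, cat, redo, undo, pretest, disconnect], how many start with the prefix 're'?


Checking each word for prefix 're':
  'unhappy' -> no (count: 0)
  'rewrite' -> YES, starts with 're' (count: 1)
  'walk' -> no (count: 1)
  'sing' -> no (count: 1)
  'run' -> no (count: 1)
  'cat' -> no (count: 1)
  'redo' -> YES, starts with 're' (count: 2)
  'undo' -> no (count: 2)
  'pretest' -> no (count: 2)
  'disconnect' -> no (count: 2)
Total with prefix 're': 2

2


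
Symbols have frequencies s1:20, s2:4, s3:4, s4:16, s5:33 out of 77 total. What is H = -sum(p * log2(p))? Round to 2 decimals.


Computing entropy H = -sum(p_i * log2(p_i)):
  s1: p = 20/77 = 0.2597, -p*log2(p) = 0.5052
  s2: p = 4/77 = 0.0519, -p*log2(p) = 0.2217
  s3: p = 4/77 = 0.0519, -p*log2(p) = 0.2217
  s4: p = 16/77 = 0.2078, -p*log2(p) = 0.4710
  s5: p = 33/77 = 0.4286, -p*log2(p) = 0.5239
H = sum of terms = 1.9435
Rounded to 2 decimals: 1.94

1.94


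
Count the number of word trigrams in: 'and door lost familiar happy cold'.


Word trigrams from [6] words:
  Trigram 1: (and door lost)
  Trigram 2: (door lost familiar)
  Trigram 3: (lost familiar happy)
  Trigram 4: (familiar happy cold)
Total word trigrams: 6 - 2 = 4

4


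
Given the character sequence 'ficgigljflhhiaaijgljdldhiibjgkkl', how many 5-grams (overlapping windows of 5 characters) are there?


String 'ficgigljflhhiaaijgljdldhiibjgkkl' has length L = 32.
Number of overlapping n-grams = L - n + 1
Substituting: 32 - 5 + 1 = 28

28
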